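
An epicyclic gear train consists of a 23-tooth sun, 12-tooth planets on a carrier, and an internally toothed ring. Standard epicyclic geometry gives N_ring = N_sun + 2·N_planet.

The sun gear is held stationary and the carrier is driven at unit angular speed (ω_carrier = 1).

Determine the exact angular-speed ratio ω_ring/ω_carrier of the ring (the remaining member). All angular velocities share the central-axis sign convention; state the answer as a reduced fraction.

70/47

N_ring = 23 + 2·12 = 47
23(ω_s−ω_c) = −47(ω_r−ω_c),  ω_s=0, ω_c=1
ω_r = 1 − (23/47)(0−1) = 70/47
ω_r/ω_c = 70/47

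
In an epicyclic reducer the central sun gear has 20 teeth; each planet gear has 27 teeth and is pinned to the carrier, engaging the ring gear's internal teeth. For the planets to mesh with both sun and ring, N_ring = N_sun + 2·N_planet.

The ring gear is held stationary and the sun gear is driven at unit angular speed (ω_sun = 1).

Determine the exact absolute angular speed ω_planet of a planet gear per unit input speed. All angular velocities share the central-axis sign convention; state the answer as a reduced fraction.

N_ring = 20 + 2·27 = 74
20(ω_s−ω_c) = −74(ω_r−ω_c),  ω_r=0, ω_s=1
20(1−ω_c) = −74(0−ω_c)  ⇒  94ω_c = 20  ⇒  ω_c = 10/47
sun–planet: 20·(1−10/47) = −27·(ω_p−ω_c)  ⇒  ω_p−ω_c = −(20/27)·(37/47) = -740/1269
ω_p = 10/47 − 740/1269 = -10/27

-10/27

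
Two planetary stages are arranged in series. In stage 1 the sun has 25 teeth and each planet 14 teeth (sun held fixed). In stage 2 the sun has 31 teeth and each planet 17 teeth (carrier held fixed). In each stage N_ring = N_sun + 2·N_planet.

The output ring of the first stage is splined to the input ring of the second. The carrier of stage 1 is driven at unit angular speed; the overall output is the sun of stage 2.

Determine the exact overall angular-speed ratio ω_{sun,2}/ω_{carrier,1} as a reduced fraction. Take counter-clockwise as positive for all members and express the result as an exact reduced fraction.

Stage 1: N_ring = 25 + 2·14 = 53
Stage 1: 25(ω_s−ω_c) = −53(ω_r−ω_c),  ω_s=0, ω_c=1
Stage 1: ω_r = 1 − (25/53)(0−1) = 78/53
  ⇒ ω_r¹/ω_c¹ = 78/53
Stage 2: N_ring = 31 + 2·17 = 65
Stage 2: 31(ω_s−ω_c) = −65(ω_r−ω_c),  ω_c=0, ω_r=1
Stage 2: ω_s = 0 − (65/31)(1−0) = -65/31
  ⇒ ω_s²/ω_r² = -65/31
Coupling ω_r² = ω_r¹ ⇒ overall = 78/53 × -65/31 = -5070/1643

-5070/1643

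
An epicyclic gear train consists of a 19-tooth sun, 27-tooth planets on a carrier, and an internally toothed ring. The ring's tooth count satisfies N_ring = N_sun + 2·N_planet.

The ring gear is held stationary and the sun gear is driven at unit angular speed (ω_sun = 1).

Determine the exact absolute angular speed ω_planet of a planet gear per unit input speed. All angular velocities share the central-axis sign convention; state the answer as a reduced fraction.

-19/54

N_ring = 19 + 2·27 = 73
19(ω_s−ω_c) = −73(ω_r−ω_c),  ω_r=0, ω_s=1
19(1−ω_c) = −73(0−ω_c)  ⇒  92ω_c = 19  ⇒  ω_c = 19/92
sun–planet: 19·(1−19/92) = −27·(ω_p−ω_c)  ⇒  ω_p−ω_c = −(19/27)·(73/92) = -1387/2484
ω_p = 19/92 − 1387/2484 = -19/54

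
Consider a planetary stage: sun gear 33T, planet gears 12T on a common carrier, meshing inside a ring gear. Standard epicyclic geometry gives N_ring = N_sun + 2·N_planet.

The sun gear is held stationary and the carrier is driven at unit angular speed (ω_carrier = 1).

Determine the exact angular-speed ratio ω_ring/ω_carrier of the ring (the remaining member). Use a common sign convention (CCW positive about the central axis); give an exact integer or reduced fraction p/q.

N_ring = 33 + 2·12 = 57
33(ω_s−ω_c) = −57(ω_r−ω_c),  ω_s=0, ω_c=1
ω_r = 1 − (33/57)(0−1) = 30/19
ω_r/ω_c = 30/19

30/19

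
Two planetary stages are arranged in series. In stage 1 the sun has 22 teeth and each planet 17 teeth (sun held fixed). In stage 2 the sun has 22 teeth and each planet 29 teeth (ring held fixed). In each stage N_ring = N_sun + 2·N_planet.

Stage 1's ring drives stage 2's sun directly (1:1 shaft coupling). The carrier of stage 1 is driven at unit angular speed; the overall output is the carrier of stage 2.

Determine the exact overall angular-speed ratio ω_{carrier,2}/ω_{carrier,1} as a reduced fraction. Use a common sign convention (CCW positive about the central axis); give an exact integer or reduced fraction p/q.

Stage 1: N_ring = 22 + 2·17 = 56
Stage 1: 22(ω_s−ω_c) = −56(ω_r−ω_c),  ω_s=0, ω_c=1
Stage 1: ω_r = 1 − (22/56)(0−1) = 39/28
  ⇒ ω_r¹/ω_c¹ = 39/28
Stage 2: N_ring = 22 + 2·29 = 80
Stage 2: 22(ω_s−ω_c) = −80(ω_r−ω_c),  ω_r=0, ω_s=1
Stage 2: 22(1−ω_c) = −80(0−ω_c)  ⇒  102ω_c = 22  ⇒  ω_c = 11/51
  ⇒ ω_c²/ω_s² = 11/51
Coupling ω_s² = ω_r¹ ⇒ overall = 39/28 × 11/51 = 143/476

143/476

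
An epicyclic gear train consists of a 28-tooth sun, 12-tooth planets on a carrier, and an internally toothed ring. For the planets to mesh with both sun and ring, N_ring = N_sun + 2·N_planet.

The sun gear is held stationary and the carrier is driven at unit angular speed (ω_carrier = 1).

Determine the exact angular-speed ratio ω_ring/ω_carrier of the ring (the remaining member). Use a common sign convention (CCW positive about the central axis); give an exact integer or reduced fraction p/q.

20/13

N_ring = 28 + 2·12 = 52
28(ω_s−ω_c) = −52(ω_r−ω_c),  ω_s=0, ω_c=1
ω_r = 1 − (28/52)(0−1) = 20/13
ω_r/ω_c = 20/13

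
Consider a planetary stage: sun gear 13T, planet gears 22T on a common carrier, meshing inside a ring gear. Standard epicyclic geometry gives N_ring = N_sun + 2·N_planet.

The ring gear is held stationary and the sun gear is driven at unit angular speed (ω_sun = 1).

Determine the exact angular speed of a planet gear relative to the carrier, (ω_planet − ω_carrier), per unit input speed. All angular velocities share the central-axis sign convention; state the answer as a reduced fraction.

N_ring = 13 + 2·22 = 57
13(ω_s−ω_c) = −57(ω_r−ω_c),  ω_r=0, ω_s=1
13(1−ω_c) = −57(0−ω_c)  ⇒  70ω_c = 13  ⇒  ω_c = 13/70
sun–planet: 13·(1−13/70) = −22·(ω_p−ω_c)  ⇒  ω_p−ω_c = −(13/22)·(57/70) = -741/1540

-741/1540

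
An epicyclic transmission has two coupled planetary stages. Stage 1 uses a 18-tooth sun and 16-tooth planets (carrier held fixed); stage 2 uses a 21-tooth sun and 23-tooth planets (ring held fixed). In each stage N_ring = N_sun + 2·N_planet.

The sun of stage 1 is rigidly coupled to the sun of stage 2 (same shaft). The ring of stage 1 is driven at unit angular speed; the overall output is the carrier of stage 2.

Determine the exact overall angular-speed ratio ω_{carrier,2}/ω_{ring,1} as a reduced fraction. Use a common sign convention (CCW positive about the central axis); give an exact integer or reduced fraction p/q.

Stage 1: N_ring = 18 + 2·16 = 50
Stage 1: 18(ω_s−ω_c) = −50(ω_r−ω_c),  ω_c=0, ω_r=1
Stage 1: ω_s = 0 − (50/18)(1−0) = -25/9
  ⇒ ω_s¹/ω_r¹ = -25/9
Stage 2: N_ring = 21 + 2·23 = 67
Stage 2: 21(ω_s−ω_c) = −67(ω_r−ω_c),  ω_r=0, ω_s=1
Stage 2: 21(1−ω_c) = −67(0−ω_c)  ⇒  88ω_c = 21  ⇒  ω_c = 21/88
  ⇒ ω_c²/ω_s² = 21/88
Coupling ω_s² = ω_s¹ ⇒ overall = -25/9 × 21/88 = -175/264

-175/264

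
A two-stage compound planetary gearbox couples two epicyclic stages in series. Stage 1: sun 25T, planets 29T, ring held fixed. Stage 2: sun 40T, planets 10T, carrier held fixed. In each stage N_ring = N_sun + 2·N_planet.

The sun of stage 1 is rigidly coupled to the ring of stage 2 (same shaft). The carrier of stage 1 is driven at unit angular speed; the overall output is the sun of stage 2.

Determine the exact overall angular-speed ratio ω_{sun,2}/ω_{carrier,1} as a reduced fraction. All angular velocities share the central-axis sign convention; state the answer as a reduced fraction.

Stage 1: N_ring = 25 + 2·29 = 83
Stage 1: 25(ω_s−ω_c) = −83(ω_r−ω_c),  ω_r=0, ω_c=1
Stage 1: ω_s = 1 − (83/25)(0−1) = 108/25
  ⇒ ω_s¹/ω_c¹ = 108/25
Stage 2: N_ring = 40 + 2·10 = 60
Stage 2: 40(ω_s−ω_c) = −60(ω_r−ω_c),  ω_c=0, ω_r=1
Stage 2: ω_s = 0 − (60/40)(1−0) = -3/2
  ⇒ ω_s²/ω_r² = -3/2
Coupling ω_r² = ω_s¹ ⇒ overall = 108/25 × -3/2 = -162/25

-162/25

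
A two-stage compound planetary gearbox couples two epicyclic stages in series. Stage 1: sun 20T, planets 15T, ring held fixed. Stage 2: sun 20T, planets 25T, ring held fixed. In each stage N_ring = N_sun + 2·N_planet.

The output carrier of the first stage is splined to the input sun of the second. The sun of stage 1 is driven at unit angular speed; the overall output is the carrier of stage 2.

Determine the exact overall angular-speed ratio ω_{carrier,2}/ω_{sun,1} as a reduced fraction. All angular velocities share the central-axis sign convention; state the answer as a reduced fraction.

4/63

Stage 1: N_ring = 20 + 2·15 = 50
Stage 1: 20(ω_s−ω_c) = −50(ω_r−ω_c),  ω_r=0, ω_s=1
Stage 1: 20(1−ω_c) = −50(0−ω_c)  ⇒  70ω_c = 20  ⇒  ω_c = 2/7
  ⇒ ω_c¹/ω_s¹ = 2/7
Stage 2: N_ring = 20 + 2·25 = 70
Stage 2: 20(ω_s−ω_c) = −70(ω_r−ω_c),  ω_r=0, ω_s=1
Stage 2: 20(1−ω_c) = −70(0−ω_c)  ⇒  90ω_c = 20  ⇒  ω_c = 2/9
  ⇒ ω_c²/ω_s² = 2/9
Coupling ω_s² = ω_c¹ ⇒ overall = 2/7 × 2/9 = 4/63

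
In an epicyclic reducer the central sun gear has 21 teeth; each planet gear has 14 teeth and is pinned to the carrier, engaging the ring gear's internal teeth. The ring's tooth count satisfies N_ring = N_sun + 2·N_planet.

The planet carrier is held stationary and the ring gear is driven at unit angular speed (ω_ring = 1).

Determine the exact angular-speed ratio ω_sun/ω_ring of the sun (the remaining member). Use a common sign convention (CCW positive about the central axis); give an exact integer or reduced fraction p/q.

-7/3

N_ring = 21 + 2·14 = 49
21(ω_s−ω_c) = −49(ω_r−ω_c),  ω_c=0, ω_r=1
ω_s = 0 − (49/21)(1−0) = -7/3
ω_s/ω_r = -7/3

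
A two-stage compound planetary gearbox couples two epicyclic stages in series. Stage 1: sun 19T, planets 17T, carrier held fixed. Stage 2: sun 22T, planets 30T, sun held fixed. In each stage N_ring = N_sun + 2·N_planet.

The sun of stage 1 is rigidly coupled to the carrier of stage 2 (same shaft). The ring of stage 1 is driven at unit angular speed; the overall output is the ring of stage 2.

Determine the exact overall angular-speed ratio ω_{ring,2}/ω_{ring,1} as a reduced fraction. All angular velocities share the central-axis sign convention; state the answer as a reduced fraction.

-2756/779

Stage 1: N_ring = 19 + 2·17 = 53
Stage 1: 19(ω_s−ω_c) = −53(ω_r−ω_c),  ω_c=0, ω_r=1
Stage 1: ω_s = 0 − (53/19)(1−0) = -53/19
  ⇒ ω_s¹/ω_r¹ = -53/19
Stage 2: N_ring = 22 + 2·30 = 82
Stage 2: 22(ω_s−ω_c) = −82(ω_r−ω_c),  ω_s=0, ω_c=1
Stage 2: ω_r = 1 − (22/82)(0−1) = 52/41
  ⇒ ω_r²/ω_c² = 52/41
Coupling ω_c² = ω_s¹ ⇒ overall = -53/19 × 52/41 = -2756/779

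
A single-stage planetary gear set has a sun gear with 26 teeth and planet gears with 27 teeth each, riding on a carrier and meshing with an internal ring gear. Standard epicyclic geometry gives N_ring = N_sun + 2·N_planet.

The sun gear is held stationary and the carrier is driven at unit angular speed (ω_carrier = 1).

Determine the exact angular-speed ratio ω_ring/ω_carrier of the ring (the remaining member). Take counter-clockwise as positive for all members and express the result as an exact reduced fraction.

N_ring = 26 + 2·27 = 80
26(ω_s−ω_c) = −80(ω_r−ω_c),  ω_s=0, ω_c=1
ω_r = 1 − (26/80)(0−1) = 53/40
ω_r/ω_c = 53/40

53/40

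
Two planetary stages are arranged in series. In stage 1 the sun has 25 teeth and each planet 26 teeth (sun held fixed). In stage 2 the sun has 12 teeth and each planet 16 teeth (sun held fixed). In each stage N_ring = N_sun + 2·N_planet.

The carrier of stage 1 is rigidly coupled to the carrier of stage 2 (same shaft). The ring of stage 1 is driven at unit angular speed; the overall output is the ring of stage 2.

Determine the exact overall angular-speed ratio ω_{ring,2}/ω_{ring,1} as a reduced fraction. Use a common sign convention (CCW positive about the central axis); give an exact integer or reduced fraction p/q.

49/51

Stage 1: N_ring = 25 + 2·26 = 77
Stage 1: 25(ω_s−ω_c) = −77(ω_r−ω_c),  ω_s=0, ω_r=1
Stage 1: 25(0−ω_c) = −77(1−ω_c)  ⇒  102ω_c = 77  ⇒  ω_c = 77/102
  ⇒ ω_c¹/ω_r¹ = 77/102
Stage 2: N_ring = 12 + 2·16 = 44
Stage 2: 12(ω_s−ω_c) = −44(ω_r−ω_c),  ω_s=0, ω_c=1
Stage 2: ω_r = 1 − (12/44)(0−1) = 14/11
  ⇒ ω_r²/ω_c² = 14/11
Coupling ω_c² = ω_c¹ ⇒ overall = 77/102 × 14/11 = 49/51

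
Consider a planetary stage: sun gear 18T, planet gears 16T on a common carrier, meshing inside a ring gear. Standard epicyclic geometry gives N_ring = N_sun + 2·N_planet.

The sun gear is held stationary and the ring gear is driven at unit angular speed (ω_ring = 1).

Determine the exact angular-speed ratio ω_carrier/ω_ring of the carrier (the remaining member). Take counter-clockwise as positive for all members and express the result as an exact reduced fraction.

25/34

N_ring = 18 + 2·16 = 50
18(ω_s−ω_c) = −50(ω_r−ω_c),  ω_s=0, ω_r=1
18(0−ω_c) = −50(1−ω_c)  ⇒  68ω_c = 50  ⇒  ω_c = 25/34
ω_c/ω_r = 25/34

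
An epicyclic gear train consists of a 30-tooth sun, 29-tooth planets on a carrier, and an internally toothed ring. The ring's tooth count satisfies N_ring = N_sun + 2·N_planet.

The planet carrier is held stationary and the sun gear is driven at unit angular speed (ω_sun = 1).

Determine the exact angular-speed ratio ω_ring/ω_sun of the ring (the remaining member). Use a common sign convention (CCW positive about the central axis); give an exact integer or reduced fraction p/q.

-15/44

N_ring = 30 + 2·29 = 88
30(ω_s−ω_c) = −88(ω_r−ω_c),  ω_c=0, ω_s=1
ω_r = 0 − (30/88)(1−0) = -15/44
ω_r/ω_s = -15/44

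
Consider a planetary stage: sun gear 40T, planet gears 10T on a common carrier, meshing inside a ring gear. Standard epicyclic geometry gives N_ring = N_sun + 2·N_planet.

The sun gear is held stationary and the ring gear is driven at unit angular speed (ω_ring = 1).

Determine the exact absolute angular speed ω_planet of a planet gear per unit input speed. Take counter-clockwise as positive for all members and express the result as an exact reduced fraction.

3

N_ring = 40 + 2·10 = 60
40(ω_s−ω_c) = −60(ω_r−ω_c),  ω_s=0, ω_r=1
40(0−ω_c) = −60(1−ω_c)  ⇒  100ω_c = 60  ⇒  ω_c = 3/5
sun–planet: 40·(0−3/5) = −10·(ω_p−ω_c)  ⇒  ω_p−ω_c = −(40/10)·(-3/5) = 12/5
ω_p = 3/5 + 12/5 = 3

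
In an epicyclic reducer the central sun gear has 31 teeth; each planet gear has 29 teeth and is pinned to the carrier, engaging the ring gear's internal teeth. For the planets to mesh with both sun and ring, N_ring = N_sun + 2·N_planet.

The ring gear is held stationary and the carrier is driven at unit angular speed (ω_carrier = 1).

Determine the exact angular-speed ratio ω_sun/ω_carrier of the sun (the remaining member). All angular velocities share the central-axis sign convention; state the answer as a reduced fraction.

N_ring = 31 + 2·29 = 89
31(ω_s−ω_c) = −89(ω_r−ω_c),  ω_r=0, ω_c=1
ω_s = 1 − (89/31)(0−1) = 120/31
ω_s/ω_c = 120/31

120/31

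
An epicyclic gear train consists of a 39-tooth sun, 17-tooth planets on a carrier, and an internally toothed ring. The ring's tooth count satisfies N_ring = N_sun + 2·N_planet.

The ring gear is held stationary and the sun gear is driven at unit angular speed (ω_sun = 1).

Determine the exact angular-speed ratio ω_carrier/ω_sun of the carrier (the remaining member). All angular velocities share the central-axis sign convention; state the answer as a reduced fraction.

39/112

N_ring = 39 + 2·17 = 73
39(ω_s−ω_c) = −73(ω_r−ω_c),  ω_r=0, ω_s=1
39(1−ω_c) = −73(0−ω_c)  ⇒  112ω_c = 39  ⇒  ω_c = 39/112
ω_c/ω_s = 39/112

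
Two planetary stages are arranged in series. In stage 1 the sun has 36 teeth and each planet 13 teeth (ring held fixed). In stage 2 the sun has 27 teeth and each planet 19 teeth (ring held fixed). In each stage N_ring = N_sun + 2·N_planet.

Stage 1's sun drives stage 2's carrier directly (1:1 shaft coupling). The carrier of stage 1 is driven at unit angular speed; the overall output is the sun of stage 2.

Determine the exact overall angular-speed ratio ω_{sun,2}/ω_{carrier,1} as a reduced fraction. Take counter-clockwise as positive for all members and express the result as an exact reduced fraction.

Stage 1: N_ring = 36 + 2·13 = 62
Stage 1: 36(ω_s−ω_c) = −62(ω_r−ω_c),  ω_r=0, ω_c=1
Stage 1: ω_s = 1 − (62/36)(0−1) = 49/18
  ⇒ ω_s¹/ω_c¹ = 49/18
Stage 2: N_ring = 27 + 2·19 = 65
Stage 2: 27(ω_s−ω_c) = −65(ω_r−ω_c),  ω_r=0, ω_c=1
Stage 2: ω_s = 1 − (65/27)(0−1) = 92/27
  ⇒ ω_s²/ω_c² = 92/27
Coupling ω_c² = ω_s¹ ⇒ overall = 49/18 × 92/27 = 2254/243

2254/243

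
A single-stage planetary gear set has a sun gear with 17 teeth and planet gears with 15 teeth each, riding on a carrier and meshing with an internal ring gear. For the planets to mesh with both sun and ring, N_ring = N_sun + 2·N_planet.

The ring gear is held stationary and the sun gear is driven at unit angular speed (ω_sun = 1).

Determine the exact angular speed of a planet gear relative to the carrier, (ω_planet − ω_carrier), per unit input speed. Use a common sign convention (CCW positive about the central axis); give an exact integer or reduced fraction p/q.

N_ring = 17 + 2·15 = 47
17(ω_s−ω_c) = −47(ω_r−ω_c),  ω_r=0, ω_s=1
17(1−ω_c) = −47(0−ω_c)  ⇒  64ω_c = 17  ⇒  ω_c = 17/64
sun–planet: 17·(1−17/64) = −15·(ω_p−ω_c)  ⇒  ω_p−ω_c = −(17/15)·(47/64) = -799/960

-799/960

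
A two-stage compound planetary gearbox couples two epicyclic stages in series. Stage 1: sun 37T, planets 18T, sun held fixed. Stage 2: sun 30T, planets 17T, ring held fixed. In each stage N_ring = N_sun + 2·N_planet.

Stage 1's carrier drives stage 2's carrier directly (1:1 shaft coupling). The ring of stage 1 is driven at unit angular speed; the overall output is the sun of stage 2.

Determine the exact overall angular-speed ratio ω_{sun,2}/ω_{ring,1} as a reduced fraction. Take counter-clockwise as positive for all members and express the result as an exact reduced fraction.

3431/1650

Stage 1: N_ring = 37 + 2·18 = 73
Stage 1: 37(ω_s−ω_c) = −73(ω_r−ω_c),  ω_s=0, ω_r=1
Stage 1: 37(0−ω_c) = −73(1−ω_c)  ⇒  110ω_c = 73  ⇒  ω_c = 73/110
  ⇒ ω_c¹/ω_r¹ = 73/110
Stage 2: N_ring = 30 + 2·17 = 64
Stage 2: 30(ω_s−ω_c) = −64(ω_r−ω_c),  ω_r=0, ω_c=1
Stage 2: ω_s = 1 − (64/30)(0−1) = 47/15
  ⇒ ω_s²/ω_c² = 47/15
Coupling ω_c² = ω_c¹ ⇒ overall = 73/110 × 47/15 = 3431/1650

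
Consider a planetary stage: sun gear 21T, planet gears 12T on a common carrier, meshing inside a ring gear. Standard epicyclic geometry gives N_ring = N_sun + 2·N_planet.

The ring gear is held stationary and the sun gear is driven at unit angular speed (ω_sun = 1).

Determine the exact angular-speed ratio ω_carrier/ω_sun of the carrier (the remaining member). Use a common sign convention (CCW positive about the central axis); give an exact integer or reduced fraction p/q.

N_ring = 21 + 2·12 = 45
21(ω_s−ω_c) = −45(ω_r−ω_c),  ω_r=0, ω_s=1
21(1−ω_c) = −45(0−ω_c)  ⇒  66ω_c = 21  ⇒  ω_c = 7/22
ω_c/ω_s = 7/22

7/22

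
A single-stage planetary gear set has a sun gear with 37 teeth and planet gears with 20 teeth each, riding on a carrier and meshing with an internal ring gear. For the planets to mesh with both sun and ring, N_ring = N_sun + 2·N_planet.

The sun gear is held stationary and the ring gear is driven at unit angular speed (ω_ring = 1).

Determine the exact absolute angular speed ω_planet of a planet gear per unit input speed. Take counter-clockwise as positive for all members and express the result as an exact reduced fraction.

N_ring = 37 + 2·20 = 77
37(ω_s−ω_c) = −77(ω_r−ω_c),  ω_s=0, ω_r=1
37(0−ω_c) = −77(1−ω_c)  ⇒  114ω_c = 77  ⇒  ω_c = 77/114
sun–planet: 37·(0−77/114) = −20·(ω_p−ω_c)  ⇒  ω_p−ω_c = −(37/20)·(-77/114) = 2849/2280
ω_p = 77/114 + 2849/2280 = 77/40

77/40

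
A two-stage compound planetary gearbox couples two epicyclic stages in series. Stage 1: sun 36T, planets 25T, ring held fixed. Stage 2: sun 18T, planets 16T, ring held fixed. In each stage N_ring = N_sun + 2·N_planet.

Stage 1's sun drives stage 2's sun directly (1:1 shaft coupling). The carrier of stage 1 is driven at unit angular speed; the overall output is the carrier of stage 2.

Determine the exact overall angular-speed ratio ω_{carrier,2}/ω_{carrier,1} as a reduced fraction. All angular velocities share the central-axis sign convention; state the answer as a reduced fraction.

61/68

Stage 1: N_ring = 36 + 2·25 = 86
Stage 1: 36(ω_s−ω_c) = −86(ω_r−ω_c),  ω_r=0, ω_c=1
Stage 1: ω_s = 1 − (86/36)(0−1) = 61/18
  ⇒ ω_s¹/ω_c¹ = 61/18
Stage 2: N_ring = 18 + 2·16 = 50
Stage 2: 18(ω_s−ω_c) = −50(ω_r−ω_c),  ω_r=0, ω_s=1
Stage 2: 18(1−ω_c) = −50(0−ω_c)  ⇒  68ω_c = 18  ⇒  ω_c = 9/34
  ⇒ ω_c²/ω_s² = 9/34
Coupling ω_s² = ω_s¹ ⇒ overall = 61/18 × 9/34 = 61/68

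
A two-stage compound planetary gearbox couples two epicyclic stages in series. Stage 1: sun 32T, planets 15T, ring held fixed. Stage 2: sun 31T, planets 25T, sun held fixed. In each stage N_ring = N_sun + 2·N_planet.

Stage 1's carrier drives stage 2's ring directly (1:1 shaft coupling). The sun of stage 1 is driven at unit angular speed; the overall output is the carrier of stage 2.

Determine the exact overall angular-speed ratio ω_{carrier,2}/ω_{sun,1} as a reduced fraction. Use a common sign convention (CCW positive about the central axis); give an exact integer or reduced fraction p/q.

81/329

Stage 1: N_ring = 32 + 2·15 = 62
Stage 1: 32(ω_s−ω_c) = −62(ω_r−ω_c),  ω_r=0, ω_s=1
Stage 1: 32(1−ω_c) = −62(0−ω_c)  ⇒  94ω_c = 32  ⇒  ω_c = 16/47
  ⇒ ω_c¹/ω_s¹ = 16/47
Stage 2: N_ring = 31 + 2·25 = 81
Stage 2: 31(ω_s−ω_c) = −81(ω_r−ω_c),  ω_s=0, ω_r=1
Stage 2: 31(0−ω_c) = −81(1−ω_c)  ⇒  112ω_c = 81  ⇒  ω_c = 81/112
  ⇒ ω_c²/ω_r² = 81/112
Coupling ω_r² = ω_c¹ ⇒ overall = 16/47 × 81/112 = 81/329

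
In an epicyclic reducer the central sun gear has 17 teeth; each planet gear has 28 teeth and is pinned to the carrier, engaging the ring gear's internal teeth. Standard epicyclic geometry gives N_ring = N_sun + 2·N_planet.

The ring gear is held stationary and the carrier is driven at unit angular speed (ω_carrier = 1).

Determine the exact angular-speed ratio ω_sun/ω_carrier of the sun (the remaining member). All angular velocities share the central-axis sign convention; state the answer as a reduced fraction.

90/17

N_ring = 17 + 2·28 = 73
17(ω_s−ω_c) = −73(ω_r−ω_c),  ω_r=0, ω_c=1
ω_s = 1 − (73/17)(0−1) = 90/17
ω_s/ω_c = 90/17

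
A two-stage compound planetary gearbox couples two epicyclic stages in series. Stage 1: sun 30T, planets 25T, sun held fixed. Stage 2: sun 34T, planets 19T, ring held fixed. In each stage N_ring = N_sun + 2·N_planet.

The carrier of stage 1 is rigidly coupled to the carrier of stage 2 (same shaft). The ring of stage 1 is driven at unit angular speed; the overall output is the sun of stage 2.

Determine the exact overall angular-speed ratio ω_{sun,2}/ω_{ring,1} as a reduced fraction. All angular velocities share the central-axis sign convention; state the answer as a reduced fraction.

Stage 1: N_ring = 30 + 2·25 = 80
Stage 1: 30(ω_s−ω_c) = −80(ω_r−ω_c),  ω_s=0, ω_r=1
Stage 1: 30(0−ω_c) = −80(1−ω_c)  ⇒  110ω_c = 80  ⇒  ω_c = 8/11
  ⇒ ω_c¹/ω_r¹ = 8/11
Stage 2: N_ring = 34 + 2·19 = 72
Stage 2: 34(ω_s−ω_c) = −72(ω_r−ω_c),  ω_r=0, ω_c=1
Stage 2: ω_s = 1 − (72/34)(0−1) = 53/17
  ⇒ ω_s²/ω_c² = 53/17
Coupling ω_c² = ω_c¹ ⇒ overall = 8/11 × 53/17 = 424/187

424/187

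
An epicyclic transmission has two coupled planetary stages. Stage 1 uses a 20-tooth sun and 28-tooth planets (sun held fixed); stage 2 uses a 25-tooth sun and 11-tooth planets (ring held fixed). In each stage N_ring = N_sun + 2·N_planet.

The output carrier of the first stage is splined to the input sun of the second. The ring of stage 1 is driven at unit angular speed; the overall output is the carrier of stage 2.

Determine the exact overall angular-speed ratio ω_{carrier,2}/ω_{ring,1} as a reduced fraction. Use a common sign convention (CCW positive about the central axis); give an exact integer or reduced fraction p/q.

Stage 1: N_ring = 20 + 2·28 = 76
Stage 1: 20(ω_s−ω_c) = −76(ω_r−ω_c),  ω_s=0, ω_r=1
Stage 1: 20(0−ω_c) = −76(1−ω_c)  ⇒  96ω_c = 76  ⇒  ω_c = 19/24
  ⇒ ω_c¹/ω_r¹ = 19/24
Stage 2: N_ring = 25 + 2·11 = 47
Stage 2: 25(ω_s−ω_c) = −47(ω_r−ω_c),  ω_r=0, ω_s=1
Stage 2: 25(1−ω_c) = −47(0−ω_c)  ⇒  72ω_c = 25  ⇒  ω_c = 25/72
  ⇒ ω_c²/ω_s² = 25/72
Coupling ω_s² = ω_c¹ ⇒ overall = 19/24 × 25/72 = 475/1728

475/1728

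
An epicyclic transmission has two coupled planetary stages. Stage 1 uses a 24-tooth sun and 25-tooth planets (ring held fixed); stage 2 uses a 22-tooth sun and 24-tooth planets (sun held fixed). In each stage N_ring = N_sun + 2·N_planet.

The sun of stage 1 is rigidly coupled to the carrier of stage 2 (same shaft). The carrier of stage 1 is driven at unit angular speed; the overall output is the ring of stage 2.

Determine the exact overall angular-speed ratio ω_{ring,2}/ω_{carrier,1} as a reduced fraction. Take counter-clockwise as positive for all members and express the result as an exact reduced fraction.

161/30

Stage 1: N_ring = 24 + 2·25 = 74
Stage 1: 24(ω_s−ω_c) = −74(ω_r−ω_c),  ω_r=0, ω_c=1
Stage 1: ω_s = 1 − (74/24)(0−1) = 49/12
  ⇒ ω_s¹/ω_c¹ = 49/12
Stage 2: N_ring = 22 + 2·24 = 70
Stage 2: 22(ω_s−ω_c) = −70(ω_r−ω_c),  ω_s=0, ω_c=1
Stage 2: ω_r = 1 − (22/70)(0−1) = 46/35
  ⇒ ω_r²/ω_c² = 46/35
Coupling ω_c² = ω_s¹ ⇒ overall = 49/12 × 46/35 = 161/30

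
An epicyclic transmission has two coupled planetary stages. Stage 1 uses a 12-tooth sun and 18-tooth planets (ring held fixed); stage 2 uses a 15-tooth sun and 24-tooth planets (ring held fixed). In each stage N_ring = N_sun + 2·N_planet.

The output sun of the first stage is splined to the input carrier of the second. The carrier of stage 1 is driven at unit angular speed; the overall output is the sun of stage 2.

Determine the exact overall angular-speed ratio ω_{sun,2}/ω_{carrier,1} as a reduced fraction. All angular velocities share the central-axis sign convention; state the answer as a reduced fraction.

26

Stage 1: N_ring = 12 + 2·18 = 48
Stage 1: 12(ω_s−ω_c) = −48(ω_r−ω_c),  ω_r=0, ω_c=1
Stage 1: ω_s = 1 − (48/12)(0−1) = 5
  ⇒ ω_s¹/ω_c¹ = 5
Stage 2: N_ring = 15 + 2·24 = 63
Stage 2: 15(ω_s−ω_c) = −63(ω_r−ω_c),  ω_r=0, ω_c=1
Stage 2: ω_s = 1 − (63/15)(0−1) = 26/5
  ⇒ ω_s²/ω_c² = 26/5
Coupling ω_c² = ω_s¹ ⇒ overall = 5 × 26/5 = 26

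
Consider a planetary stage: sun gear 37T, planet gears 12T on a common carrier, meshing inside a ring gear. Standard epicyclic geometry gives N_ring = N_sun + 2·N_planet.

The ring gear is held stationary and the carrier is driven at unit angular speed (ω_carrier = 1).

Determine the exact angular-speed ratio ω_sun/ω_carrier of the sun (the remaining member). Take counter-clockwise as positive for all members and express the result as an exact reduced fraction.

98/37

N_ring = 37 + 2·12 = 61
37(ω_s−ω_c) = −61(ω_r−ω_c),  ω_r=0, ω_c=1
ω_s = 1 − (61/37)(0−1) = 98/37
ω_s/ω_c = 98/37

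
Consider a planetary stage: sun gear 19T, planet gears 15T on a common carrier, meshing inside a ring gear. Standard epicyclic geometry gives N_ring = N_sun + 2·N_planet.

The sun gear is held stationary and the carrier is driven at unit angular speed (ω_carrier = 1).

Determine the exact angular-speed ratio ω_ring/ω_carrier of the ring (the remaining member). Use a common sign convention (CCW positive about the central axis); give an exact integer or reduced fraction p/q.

68/49

N_ring = 19 + 2·15 = 49
19(ω_s−ω_c) = −49(ω_r−ω_c),  ω_s=0, ω_c=1
ω_r = 1 − (19/49)(0−1) = 68/49
ω_r/ω_c = 68/49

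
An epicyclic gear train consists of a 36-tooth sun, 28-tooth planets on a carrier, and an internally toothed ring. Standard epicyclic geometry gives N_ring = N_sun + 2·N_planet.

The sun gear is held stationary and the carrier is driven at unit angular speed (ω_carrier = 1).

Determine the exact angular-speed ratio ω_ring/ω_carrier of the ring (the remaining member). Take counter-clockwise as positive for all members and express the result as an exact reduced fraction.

32/23

N_ring = 36 + 2·28 = 92
36(ω_s−ω_c) = −92(ω_r−ω_c),  ω_s=0, ω_c=1
ω_r = 1 − (36/92)(0−1) = 32/23
ω_r/ω_c = 32/23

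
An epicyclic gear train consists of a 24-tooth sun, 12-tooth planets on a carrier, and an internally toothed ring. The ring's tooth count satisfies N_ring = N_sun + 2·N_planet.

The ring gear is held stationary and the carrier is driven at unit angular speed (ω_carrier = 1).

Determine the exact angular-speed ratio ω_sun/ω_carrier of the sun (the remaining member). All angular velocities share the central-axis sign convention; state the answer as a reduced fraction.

3

N_ring = 24 + 2·12 = 48
24(ω_s−ω_c) = −48(ω_r−ω_c),  ω_r=0, ω_c=1
ω_s = 1 − (48/24)(0−1) = 3
ω_s/ω_c = 3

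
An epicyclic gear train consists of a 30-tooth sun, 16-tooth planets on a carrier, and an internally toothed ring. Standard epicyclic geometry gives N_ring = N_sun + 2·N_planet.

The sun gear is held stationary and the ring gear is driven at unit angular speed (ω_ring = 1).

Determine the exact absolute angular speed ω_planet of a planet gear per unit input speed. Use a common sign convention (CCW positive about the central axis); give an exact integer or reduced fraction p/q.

31/16

N_ring = 30 + 2·16 = 62
30(ω_s−ω_c) = −62(ω_r−ω_c),  ω_s=0, ω_r=1
30(0−ω_c) = −62(1−ω_c)  ⇒  92ω_c = 62  ⇒  ω_c = 31/46
sun–planet: 30·(0−31/46) = −16·(ω_p−ω_c)  ⇒  ω_p−ω_c = −(30/16)·(-31/46) = 465/368
ω_p = 31/46 + 465/368 = 31/16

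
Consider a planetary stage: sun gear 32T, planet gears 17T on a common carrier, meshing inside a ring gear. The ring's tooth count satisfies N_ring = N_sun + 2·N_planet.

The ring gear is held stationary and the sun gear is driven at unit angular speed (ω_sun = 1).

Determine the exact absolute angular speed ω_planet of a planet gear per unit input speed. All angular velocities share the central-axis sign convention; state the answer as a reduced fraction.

N_ring = 32 + 2·17 = 66
32(ω_s−ω_c) = −66(ω_r−ω_c),  ω_r=0, ω_s=1
32(1−ω_c) = −66(0−ω_c)  ⇒  98ω_c = 32  ⇒  ω_c = 16/49
sun–planet: 32·(1−16/49) = −17·(ω_p−ω_c)  ⇒  ω_p−ω_c = −(32/17)·(33/49) = -1056/833
ω_p = 16/49 − 1056/833 = -16/17

-16/17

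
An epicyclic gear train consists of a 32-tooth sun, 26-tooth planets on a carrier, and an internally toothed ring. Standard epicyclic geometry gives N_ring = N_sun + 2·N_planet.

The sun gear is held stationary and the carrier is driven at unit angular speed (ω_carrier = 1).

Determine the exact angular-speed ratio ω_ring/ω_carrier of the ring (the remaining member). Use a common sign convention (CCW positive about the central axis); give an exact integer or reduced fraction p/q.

N_ring = 32 + 2·26 = 84
32(ω_s−ω_c) = −84(ω_r−ω_c),  ω_s=0, ω_c=1
ω_r = 1 − (32/84)(0−1) = 29/21
ω_r/ω_c = 29/21

29/21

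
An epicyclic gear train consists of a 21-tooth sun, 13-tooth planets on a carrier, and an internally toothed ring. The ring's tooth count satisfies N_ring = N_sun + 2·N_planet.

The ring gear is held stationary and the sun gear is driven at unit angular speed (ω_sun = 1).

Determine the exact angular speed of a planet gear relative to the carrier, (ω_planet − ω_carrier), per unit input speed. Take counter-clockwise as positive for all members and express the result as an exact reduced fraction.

-987/884

N_ring = 21 + 2·13 = 47
21(ω_s−ω_c) = −47(ω_r−ω_c),  ω_r=0, ω_s=1
21(1−ω_c) = −47(0−ω_c)  ⇒  68ω_c = 21  ⇒  ω_c = 21/68
sun–planet: 21·(1−21/68) = −13·(ω_p−ω_c)  ⇒  ω_p−ω_c = −(21/13)·(47/68) = -987/884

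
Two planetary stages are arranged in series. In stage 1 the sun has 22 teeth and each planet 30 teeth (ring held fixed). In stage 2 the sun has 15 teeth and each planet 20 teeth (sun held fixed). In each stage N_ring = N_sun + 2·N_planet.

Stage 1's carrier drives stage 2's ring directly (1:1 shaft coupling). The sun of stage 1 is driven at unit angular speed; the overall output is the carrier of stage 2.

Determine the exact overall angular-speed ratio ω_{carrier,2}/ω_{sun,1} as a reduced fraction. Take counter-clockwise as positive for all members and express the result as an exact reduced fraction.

Stage 1: N_ring = 22 + 2·30 = 82
Stage 1: 22(ω_s−ω_c) = −82(ω_r−ω_c),  ω_r=0, ω_s=1
Stage 1: 22(1−ω_c) = −82(0−ω_c)  ⇒  104ω_c = 22  ⇒  ω_c = 11/52
  ⇒ ω_c¹/ω_s¹ = 11/52
Stage 2: N_ring = 15 + 2·20 = 55
Stage 2: 15(ω_s−ω_c) = −55(ω_r−ω_c),  ω_s=0, ω_r=1
Stage 2: 15(0−ω_c) = −55(1−ω_c)  ⇒  70ω_c = 55  ⇒  ω_c = 11/14
  ⇒ ω_c²/ω_r² = 11/14
Coupling ω_r² = ω_c¹ ⇒ overall = 11/52 × 11/14 = 121/728

121/728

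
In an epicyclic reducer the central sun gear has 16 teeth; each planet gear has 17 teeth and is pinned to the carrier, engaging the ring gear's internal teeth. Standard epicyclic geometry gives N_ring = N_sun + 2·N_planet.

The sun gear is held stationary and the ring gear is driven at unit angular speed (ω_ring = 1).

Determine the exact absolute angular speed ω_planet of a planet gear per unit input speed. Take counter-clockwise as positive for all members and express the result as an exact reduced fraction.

25/17

N_ring = 16 + 2·17 = 50
16(ω_s−ω_c) = −50(ω_r−ω_c),  ω_s=0, ω_r=1
16(0−ω_c) = −50(1−ω_c)  ⇒  66ω_c = 50  ⇒  ω_c = 25/33
sun–planet: 16·(0−25/33) = −17·(ω_p−ω_c)  ⇒  ω_p−ω_c = −(16/17)·(-25/33) = 400/561
ω_p = 25/33 + 400/561 = 25/17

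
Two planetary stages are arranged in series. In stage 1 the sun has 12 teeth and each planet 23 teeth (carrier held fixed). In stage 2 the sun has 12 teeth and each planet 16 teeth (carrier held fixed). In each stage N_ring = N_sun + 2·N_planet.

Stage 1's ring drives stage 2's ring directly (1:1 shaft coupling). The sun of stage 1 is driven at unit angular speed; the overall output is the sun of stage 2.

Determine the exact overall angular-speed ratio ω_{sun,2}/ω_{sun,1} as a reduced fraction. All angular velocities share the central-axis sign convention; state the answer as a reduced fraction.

22/29

Stage 1: N_ring = 12 + 2·23 = 58
Stage 1: 12(ω_s−ω_c) = −58(ω_r−ω_c),  ω_c=0, ω_s=1
Stage 1: ω_r = 0 − (12/58)(1−0) = -6/29
  ⇒ ω_r¹/ω_s¹ = -6/29
Stage 2: N_ring = 12 + 2·16 = 44
Stage 2: 12(ω_s−ω_c) = −44(ω_r−ω_c),  ω_c=0, ω_r=1
Stage 2: ω_s = 0 − (44/12)(1−0) = -11/3
  ⇒ ω_s²/ω_r² = -11/3
Coupling ω_r² = ω_r¹ ⇒ overall = -6/29 × -11/3 = 22/29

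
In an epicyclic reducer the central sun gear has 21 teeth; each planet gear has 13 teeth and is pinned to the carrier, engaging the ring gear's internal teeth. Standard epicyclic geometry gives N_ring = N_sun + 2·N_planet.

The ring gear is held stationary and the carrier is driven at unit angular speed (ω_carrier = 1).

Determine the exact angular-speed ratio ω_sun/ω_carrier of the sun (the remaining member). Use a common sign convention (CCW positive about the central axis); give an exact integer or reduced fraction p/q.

68/21

N_ring = 21 + 2·13 = 47
21(ω_s−ω_c) = −47(ω_r−ω_c),  ω_r=0, ω_c=1
ω_s = 1 − (47/21)(0−1) = 68/21
ω_s/ω_c = 68/21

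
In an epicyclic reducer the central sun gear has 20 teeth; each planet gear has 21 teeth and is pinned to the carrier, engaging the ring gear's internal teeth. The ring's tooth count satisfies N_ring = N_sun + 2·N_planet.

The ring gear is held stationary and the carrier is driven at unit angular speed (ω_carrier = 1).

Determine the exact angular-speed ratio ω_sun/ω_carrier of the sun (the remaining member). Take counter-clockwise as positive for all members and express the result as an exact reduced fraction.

41/10

N_ring = 20 + 2·21 = 62
20(ω_s−ω_c) = −62(ω_r−ω_c),  ω_r=0, ω_c=1
ω_s = 1 − (62/20)(0−1) = 41/10
ω_s/ω_c = 41/10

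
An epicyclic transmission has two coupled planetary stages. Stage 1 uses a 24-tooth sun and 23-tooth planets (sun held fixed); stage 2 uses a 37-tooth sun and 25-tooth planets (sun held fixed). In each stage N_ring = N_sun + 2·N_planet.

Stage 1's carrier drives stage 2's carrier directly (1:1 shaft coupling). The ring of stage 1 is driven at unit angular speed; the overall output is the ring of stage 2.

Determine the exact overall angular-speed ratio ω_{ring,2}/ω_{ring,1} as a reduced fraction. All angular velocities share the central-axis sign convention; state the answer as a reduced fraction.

4340/4089

Stage 1: N_ring = 24 + 2·23 = 70
Stage 1: 24(ω_s−ω_c) = −70(ω_r−ω_c),  ω_s=0, ω_r=1
Stage 1: 24(0−ω_c) = −70(1−ω_c)  ⇒  94ω_c = 70  ⇒  ω_c = 35/47
  ⇒ ω_c¹/ω_r¹ = 35/47
Stage 2: N_ring = 37 + 2·25 = 87
Stage 2: 37(ω_s−ω_c) = −87(ω_r−ω_c),  ω_s=0, ω_c=1
Stage 2: ω_r = 1 − (37/87)(0−1) = 124/87
  ⇒ ω_r²/ω_c² = 124/87
Coupling ω_c² = ω_c¹ ⇒ overall = 35/47 × 124/87 = 4340/4089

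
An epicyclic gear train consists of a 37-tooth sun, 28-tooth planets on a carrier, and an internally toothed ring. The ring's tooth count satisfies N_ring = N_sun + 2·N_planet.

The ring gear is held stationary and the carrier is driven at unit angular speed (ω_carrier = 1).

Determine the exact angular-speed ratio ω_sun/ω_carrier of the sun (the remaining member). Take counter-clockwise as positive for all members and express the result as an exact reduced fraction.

130/37

N_ring = 37 + 2·28 = 93
37(ω_s−ω_c) = −93(ω_r−ω_c),  ω_r=0, ω_c=1
ω_s = 1 − (93/37)(0−1) = 130/37
ω_s/ω_c = 130/37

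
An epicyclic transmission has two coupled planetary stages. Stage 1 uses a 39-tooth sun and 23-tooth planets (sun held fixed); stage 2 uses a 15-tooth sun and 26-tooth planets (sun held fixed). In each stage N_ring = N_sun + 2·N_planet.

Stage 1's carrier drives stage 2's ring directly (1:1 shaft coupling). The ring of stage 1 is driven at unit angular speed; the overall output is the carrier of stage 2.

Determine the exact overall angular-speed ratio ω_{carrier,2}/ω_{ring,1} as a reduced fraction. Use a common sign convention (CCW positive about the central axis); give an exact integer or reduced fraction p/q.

5695/10168

Stage 1: N_ring = 39 + 2·23 = 85
Stage 1: 39(ω_s−ω_c) = −85(ω_r−ω_c),  ω_s=0, ω_r=1
Stage 1: 39(0−ω_c) = −85(1−ω_c)  ⇒  124ω_c = 85  ⇒  ω_c = 85/124
  ⇒ ω_c¹/ω_r¹ = 85/124
Stage 2: N_ring = 15 + 2·26 = 67
Stage 2: 15(ω_s−ω_c) = −67(ω_r−ω_c),  ω_s=0, ω_r=1
Stage 2: 15(0−ω_c) = −67(1−ω_c)  ⇒  82ω_c = 67  ⇒  ω_c = 67/82
  ⇒ ω_c²/ω_r² = 67/82
Coupling ω_r² = ω_c¹ ⇒ overall = 85/124 × 67/82 = 5695/10168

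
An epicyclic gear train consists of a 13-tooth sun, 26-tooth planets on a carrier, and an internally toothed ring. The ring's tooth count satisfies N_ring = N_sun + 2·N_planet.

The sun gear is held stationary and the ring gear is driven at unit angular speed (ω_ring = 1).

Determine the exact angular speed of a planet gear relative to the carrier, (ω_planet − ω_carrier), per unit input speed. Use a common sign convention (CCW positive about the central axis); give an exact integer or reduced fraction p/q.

N_ring = 13 + 2·26 = 65
13(ω_s−ω_c) = −65(ω_r−ω_c),  ω_s=0, ω_r=1
13(0−ω_c) = −65(1−ω_c)  ⇒  78ω_c = 65  ⇒  ω_c = 5/6
sun–planet: 13·(0−5/6) = −26·(ω_p−ω_c)  ⇒  ω_p−ω_c = −(13/26)·(-5/6) = 5/12

5/12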